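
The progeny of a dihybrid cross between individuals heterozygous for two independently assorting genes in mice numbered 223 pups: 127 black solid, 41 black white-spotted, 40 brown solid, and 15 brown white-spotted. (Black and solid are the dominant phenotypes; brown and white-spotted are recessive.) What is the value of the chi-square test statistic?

0.195

A dihybrid F₂ with independent assortment and complete dominance at both loci gives a 9:3:3:1 phenotypic ratio.
Total ratio parts = 16. Expected numbers out of 223:
  black solid: 223 × 9/16 = 125.4375
  black white-spotted: 223 × 3/16 = 41.8125
  brown solid: 223 × 3/16 = 41.8125
  brown white-spotted: 223 × 1/16 = 13.9375
χ² = Σ (O − E)² / E
  black solid: (127 − 125.4375)² / 125.4375 = 0.0195
  black white-spotted: (41 − 41.8125)² / 41.8125 = 0.0158
  brown solid: (40 − 41.8125)² / 41.8125 = 0.0786
  brown white-spotted: (15 − 13.9375)² / 13.9375 = 0.0810
χ² = 0.0195 + 0.0158 + 0.0786 + 0.0810 = 0.1949 ≈ 0.195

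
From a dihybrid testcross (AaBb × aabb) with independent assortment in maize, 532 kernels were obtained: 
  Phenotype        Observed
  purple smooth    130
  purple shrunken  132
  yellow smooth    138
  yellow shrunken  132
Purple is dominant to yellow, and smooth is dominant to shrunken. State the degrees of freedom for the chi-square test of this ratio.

A dihybrid testcross with independent assortment gives a 1:1:1:1 ratio.
A goodness-of-fit test with 4 phenotype classes has df = 4 − 1 = 3.

3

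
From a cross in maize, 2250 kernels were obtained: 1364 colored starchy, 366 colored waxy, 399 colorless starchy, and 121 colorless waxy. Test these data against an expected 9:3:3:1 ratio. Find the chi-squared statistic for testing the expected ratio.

Expected counts for N = 2250 under a 9:3:3:1 ratio (total parts = 16):
  colored starchy: 2250 × 9/16 = 1265.625
  colored waxy: 2250 × 3/16 = 421.875
  colorless starchy: 2250 × 3/16 = 421.875
  colorless waxy: 2250 × 1/16 = 140.625
χ² = Σ (O − E)² / E
  colored starchy: (1364 − 1265.625)² / 1265.625 = 7.6465
  colored waxy: (366 − 421.875)² / 421.875 = 7.4003
  colorless starchy: (399 − 421.875)² / 421.875 = 1.2403
  colorless waxy: (121 − 140.625)² / 140.625 = 2.7388
χ² = 7.6465 + 7.4003 + 1.2403 + 2.7388 = 19.0259 ≈ 19.026

19.026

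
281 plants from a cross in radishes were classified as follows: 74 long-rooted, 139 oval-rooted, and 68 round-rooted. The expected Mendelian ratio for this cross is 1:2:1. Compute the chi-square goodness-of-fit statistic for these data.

The 1:2:1 ratio has 4 parts, so with N = 281 the expected counts are:
  long-rooted: 281 × 1/4 = 70.25
  oval-rooted: 281 × 2/4 = 140.5
  round-rooted: 281 × 1/4 = 70.25
χ² = Σ (O − E)² / E
  long-rooted: (74 − 70.25)² / 70.25 = 0.2002
  oval-rooted: (139 − 140.5)² / 140.5 = 0.0160
  round-rooted: (68 − 70.25)² / 70.25 = 0.0721
χ² = 0.2002 + 0.0160 + 0.0721 = 0.2883 ≈ 0.288

0.288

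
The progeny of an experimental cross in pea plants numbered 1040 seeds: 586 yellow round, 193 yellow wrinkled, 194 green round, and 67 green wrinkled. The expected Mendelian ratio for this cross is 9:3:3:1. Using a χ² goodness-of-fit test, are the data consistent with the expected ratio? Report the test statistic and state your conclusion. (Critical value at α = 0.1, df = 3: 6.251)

The 9:3:3:1 ratio has 16 parts, so with N = 1040 the expected counts are:
  yellow round: 1040 × 9/16 = 585
  yellow wrinkled: 1040 × 3/16 = 195
  green round: 1040 × 3/16 = 195
  green wrinkled: 1040 × 1/16 = 65
χ² = Σ (O − E)² / E
  yellow round: (586 − 585)² / 585 = 0.0017
  yellow wrinkled: (193 − 195)² / 195 = 0.0205
  green round: (194 − 195)² / 195 = 0.0051
  green wrinkled: (67 − 65)² / 65 = 0.0615
χ² = 0.0017 + 0.0205 + 0.0051 + 0.0615 = 0.0888 ≈ 0.089
Degrees of freedom = 4 − 1 = 3; critical value at α = 0.1 is 6.251.
Since 0.089 < 6.251, we fail to reject the null hypothesis — the data are consistent with the 9:3:3:1 ratio.

0.089; consistent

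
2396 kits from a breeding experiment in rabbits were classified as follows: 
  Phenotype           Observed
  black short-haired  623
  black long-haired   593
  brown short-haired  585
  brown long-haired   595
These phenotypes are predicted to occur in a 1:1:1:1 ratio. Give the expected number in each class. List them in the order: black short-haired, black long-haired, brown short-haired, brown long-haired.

Total ratio parts = 4. Expected numbers out of 2396:
  black short-haired: 2396 × 1/4 = 599
  black long-haired: 2396 × 1/4 = 599
  brown short-haired: 2396 × 1/4 = 599
  brown long-haired: 2396 × 1/4 = 599

599, 599, 599, 599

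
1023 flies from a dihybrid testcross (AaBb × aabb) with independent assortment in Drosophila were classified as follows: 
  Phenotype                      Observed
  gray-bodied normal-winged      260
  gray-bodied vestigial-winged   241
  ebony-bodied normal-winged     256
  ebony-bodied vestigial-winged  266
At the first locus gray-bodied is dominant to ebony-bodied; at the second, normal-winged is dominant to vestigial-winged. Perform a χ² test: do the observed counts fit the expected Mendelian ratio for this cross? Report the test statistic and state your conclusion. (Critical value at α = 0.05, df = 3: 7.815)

1.332; consistent

A dihybrid testcross with independent assortment gives a 1:1:1:1 ratio.
The 1:1:1:1 ratio has 4 parts, so with N = 1023 the expected counts are:
  gray-bodied normal-winged: 1023 × 1/4 = 255.75
  gray-bodied vestigial-winged: 1023 × 1/4 = 255.75
  ebony-bodied normal-winged: 1023 × 1/4 = 255.75
  ebony-bodied vestigial-winged: 1023 × 1/4 = 255.75
χ² = Σ (O − E)² / E
  gray-bodied normal-winged: (260 − 255.75)² / 255.75 = 0.0706
  gray-bodied vestigial-winged: (241 − 255.75)² / 255.75 = 0.8507
  ebony-bodied normal-winged: (256 − 255.75)² / 255.75 = 0.0002
  ebony-bodied vestigial-winged: (266 − 255.75)² / 255.75 = 0.4108
χ² = 0.0706 + 0.8507 + 0.0002 + 0.4108 = 1.3323 ≈ 1.332
Degrees of freedom = 4 − 1 = 3; critical value at α = 0.05 is 7.815.
Since 1.332 < 7.815, we fail to reject the null hypothesis — the data are consistent with the 1:1:1:1 ratio.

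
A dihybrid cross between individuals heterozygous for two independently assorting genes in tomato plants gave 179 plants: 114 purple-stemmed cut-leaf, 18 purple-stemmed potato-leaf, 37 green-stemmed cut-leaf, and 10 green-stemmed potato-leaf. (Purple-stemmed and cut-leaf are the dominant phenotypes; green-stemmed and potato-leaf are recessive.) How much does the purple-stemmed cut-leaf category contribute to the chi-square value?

A dihybrid F₂ with independent assortment and complete dominance at both loci gives a 9:3:3:1 phenotypic ratio.
The 9:3:3:1 ratio has 16 parts, so with N = 179 the expected counts are:
  purple-stemmed cut-leaf: 179 × 9/16 = 100.6875
  purple-stemmed potato-leaf: 179 × 3/16 = 33.5625
  green-stemmed cut-leaf: 179 × 3/16 = 33.5625
  green-stemmed potato-leaf: 179 × 1/16 = 11.1875
Contribution of purple-stemmed cut-leaf: (114 − 100.6875)² / 100.6875 = 1.7601

1.760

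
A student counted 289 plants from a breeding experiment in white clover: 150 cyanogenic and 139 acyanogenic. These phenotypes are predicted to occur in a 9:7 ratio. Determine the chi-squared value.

Total ratio parts = 16. Expected numbers out of 289:
  cyanogenic: 289 × 9/16 = 162.5625
  acyanogenic: 289 × 7/16 = 126.4375
χ² = Σ (O − E)² / E
  cyanogenic: (150 − 162.5625)² / 162.5625 = 0.9708
  acyanogenic: (139 − 126.4375)² / 126.4375 = 1.2482
χ² = 0.9708 + 1.2482 = 2.219

2.219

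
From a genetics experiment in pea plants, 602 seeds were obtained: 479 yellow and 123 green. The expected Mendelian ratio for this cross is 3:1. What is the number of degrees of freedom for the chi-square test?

1

A goodness-of-fit test with 2 phenotype classes has df = 2 − 1 = 1.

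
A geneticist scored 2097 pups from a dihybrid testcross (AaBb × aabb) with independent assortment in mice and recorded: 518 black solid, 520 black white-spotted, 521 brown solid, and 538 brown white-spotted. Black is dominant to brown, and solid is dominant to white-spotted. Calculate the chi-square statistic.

0.490

A dihybrid testcross with independent assortment gives a 1:1:1:1 ratio.
Total ratio parts = 4. Expected numbers out of 2097:
  black solid: 2097 × 1/4 = 524.25
  black white-spotted: 2097 × 1/4 = 524.25
  brown solid: 2097 × 1/4 = 524.25
  brown white-spotted: 2097 × 1/4 = 524.25
χ² = Σ (O − E)² / E
  black solid: (518 − 524.25)² / 524.25 = 0.0745
  black white-spotted: (520 − 524.25)² / 524.25 = 0.0345
  brown solid: (521 − 524.25)² / 524.25 = 0.0201
  brown white-spotted: (538 − 524.25)² / 524.25 = 0.3606
χ² = 0.0745 + 0.0345 + 0.0201 + 0.3606 = 0.4897 ≈ 0.490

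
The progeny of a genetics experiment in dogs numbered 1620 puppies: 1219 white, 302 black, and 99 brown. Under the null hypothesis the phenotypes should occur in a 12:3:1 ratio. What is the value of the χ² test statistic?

0.073

Expected counts for N = 1620 under a 12:3:1 ratio (total parts = 16):
  white: 1620 × 12/16 = 1215
  black: 1620 × 3/16 = 303.75
  brown: 1620 × 1/16 = 101.25
χ² = Σ (O − E)² / E
  white: (1219 − 1215)² / 1215 = 0.0132
  black: (302 − 303.75)² / 303.75 = 0.0101
  brown: (99 − 101.25)² / 101.25 = 0.0500
χ² = 0.0132 + 0.0101 + 0.0500 = 0.0733 ≈ 0.073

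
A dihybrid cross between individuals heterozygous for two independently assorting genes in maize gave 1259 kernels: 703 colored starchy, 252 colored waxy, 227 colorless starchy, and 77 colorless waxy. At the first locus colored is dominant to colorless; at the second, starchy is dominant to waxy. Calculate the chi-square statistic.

A dihybrid F₂ with independent assortment and complete dominance at both loci gives a 9:3:3:1 phenotypic ratio.
Expected counts for N = 1259 under a 9:3:3:1 ratio (total parts = 16):
  colored starchy: 1259 × 9/16 = 708.1875
  colored waxy: 1259 × 3/16 = 236.0625
  colorless starchy: 1259 × 3/16 = 236.0625
  colorless waxy: 1259 × 1/16 = 78.6875
χ² = Σ (O − E)² / E
  colored starchy: (703 − 708.1875)² / 708.1875 = 0.0380
  colored waxy: (252 − 236.0625)² / 236.0625 = 1.0760
  colorless starchy: (227 − 236.0625)² / 236.0625 = 0.3479
  colorless waxy: (77 − 78.6875)² / 78.6875 = 0.0362
χ² = 0.0380 + 1.0760 + 0.3479 + 0.0362 = 1.4981 ≈ 1.498

1.498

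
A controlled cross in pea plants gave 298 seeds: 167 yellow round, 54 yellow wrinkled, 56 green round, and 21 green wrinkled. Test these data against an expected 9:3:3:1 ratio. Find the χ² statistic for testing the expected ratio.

Total ratio parts = 16. Expected numbers out of 298:
  yellow round: 298 × 9/16 = 167.625
  yellow wrinkled: 298 × 3/16 = 55.875
  green round: 298 × 3/16 = 55.875
  green wrinkled: 298 × 1/16 = 18.625
χ² = Σ (O − E)² / E
  yellow round: (167 − 167.625)² / 167.625 = 0.0023
  yellow wrinkled: (54 − 55.875)² / 55.875 = 0.0629
  green round: (56 − 55.875)² / 55.875 = 0.0003
  green wrinkled: (21 − 18.625)² / 18.625 = 0.3029
χ² = 0.0023 + 0.0629 + 0.0003 + 0.3029 = 0.3684 ≈ 0.368

0.368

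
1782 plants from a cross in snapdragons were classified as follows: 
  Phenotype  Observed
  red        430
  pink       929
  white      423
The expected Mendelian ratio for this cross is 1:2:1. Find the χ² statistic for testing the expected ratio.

Total ratio parts = 4. Expected numbers out of 1782:
  red: 1782 × 1/4 = 445.5
  pink: 1782 × 2/4 = 891
  white: 1782 × 1/4 = 445.5
χ² = Σ (O − E)² / E
  red: (430 − 445.5)² / 445.5 = 0.5393
  pink: (929 − 891)² / 891 = 1.6207
  white: (423 − 445.5)² / 445.5 = 1.1364
χ² = 0.5393 + 1.6207 + 1.1364 = 3.2964 ≈ 3.296

3.296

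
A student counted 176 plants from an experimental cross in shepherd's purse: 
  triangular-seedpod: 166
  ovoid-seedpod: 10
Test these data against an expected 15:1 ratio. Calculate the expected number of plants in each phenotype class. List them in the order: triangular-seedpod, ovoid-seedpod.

Under the 15:1 hypothesis (Σ ratio = 16, N = 176):
  triangular-seedpod: 176 × 15/16 = 165
  ovoid-seedpod: 176 × 1/16 = 11

165, 11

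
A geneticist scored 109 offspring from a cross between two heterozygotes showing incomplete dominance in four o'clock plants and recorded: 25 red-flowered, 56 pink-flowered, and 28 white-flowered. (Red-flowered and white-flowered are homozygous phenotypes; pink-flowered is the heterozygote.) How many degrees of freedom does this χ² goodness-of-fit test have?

2

With incomplete dominance, a heterozygote × heterozygote cross gives a 1:2:1 phenotypic ratio.
A goodness-of-fit test with 3 phenotype classes has df = 3 − 1 = 2.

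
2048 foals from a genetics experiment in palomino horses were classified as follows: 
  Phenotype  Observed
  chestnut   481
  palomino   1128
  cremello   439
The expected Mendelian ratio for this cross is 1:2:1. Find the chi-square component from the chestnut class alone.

Expected counts for N = 2048 under a 1:2:1 ratio (total parts = 4):
  chestnut: 2048 × 1/4 = 512
  palomino: 2048 × 2/4 = 1024
  cremello: 2048 × 1/4 = 512
Contribution of chestnut: (481 − 512)² / 512 = 1.8770

1.877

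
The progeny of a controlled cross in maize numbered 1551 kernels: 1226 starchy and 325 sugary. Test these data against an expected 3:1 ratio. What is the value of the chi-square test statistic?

13.540

The 3:1 ratio has 4 parts, so with N = 1551 the expected counts are:
  starchy: 1551 × 3/4 = 1163.25
  sugary: 1551 × 1/4 = 387.75
χ² = Σ (O − E)² / E
  starchy: (1226 − 1163.25)² / 1163.25 = 3.3850
  sugary: (325 − 387.75)² / 387.75 = 10.1549
χ² = 3.3850 + 10.1549 = 13.5399 ≈ 13.540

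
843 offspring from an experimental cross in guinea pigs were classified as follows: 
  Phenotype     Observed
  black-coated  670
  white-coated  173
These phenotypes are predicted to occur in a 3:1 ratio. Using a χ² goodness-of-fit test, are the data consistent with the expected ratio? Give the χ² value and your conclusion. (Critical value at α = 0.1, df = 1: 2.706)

9.016; not consistent

Expected counts for N = 843 under a 3:1 ratio (total parts = 4):
  black-coated: 843 × 3/4 = 632.25
  white-coated: 843 × 1/4 = 210.75
χ² = Σ (O − E)² / E
  black-coated: (670 − 632.25)² / 632.25 = 2.2540
  white-coated: (173 − 210.75)² / 210.75 = 6.7619
χ² = 2.2540 + 6.7619 = 9.0159 ≈ 9.016
Degrees of freedom = 2 − 1 = 1; critical value at α = 0.1 is 2.706.
Since 9.016 > 2.706, we reject the null hypothesis — the data do not fit the 3:1 ratio.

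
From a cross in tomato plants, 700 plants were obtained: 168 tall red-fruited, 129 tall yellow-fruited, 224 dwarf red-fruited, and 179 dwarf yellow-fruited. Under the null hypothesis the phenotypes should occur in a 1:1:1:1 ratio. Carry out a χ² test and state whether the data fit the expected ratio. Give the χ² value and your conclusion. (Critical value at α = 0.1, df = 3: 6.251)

Under the 1:1:1:1 hypothesis (Σ ratio = 4, N = 700):
  tall red-fruited: 700 × 1/4 = 175
  tall yellow-fruited: 700 × 1/4 = 175
  dwarf red-fruited: 700 × 1/4 = 175
  dwarf yellow-fruited: 700 × 1/4 = 175
χ² = Σ (O − E)² / E
  tall red-fruited: (168 − 175)² / 175 = 0.2800
  tall yellow-fruited: (129 − 175)² / 175 = 12.0914
  dwarf red-fruited: (224 − 175)² / 175 = 13.7200
  dwarf yellow-fruited: (179 − 175)² / 175 = 0.0914
χ² = 0.2800 + 12.0914 + 13.7200 + 0.0914 = 26.1828 ≈ 26.183
Degrees of freedom = 4 − 1 = 3; critical value at α = 0.1 is 6.251.
Since 26.183 > 6.251, we reject the null hypothesis — the data do not fit the 1:1:1:1 ratio.

26.183; not consistent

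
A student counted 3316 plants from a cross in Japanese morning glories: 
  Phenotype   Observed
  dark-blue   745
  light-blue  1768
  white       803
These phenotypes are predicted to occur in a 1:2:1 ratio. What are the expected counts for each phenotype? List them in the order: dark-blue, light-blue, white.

829, 1658, 829

Expected counts for N = 3316 under a 1:2:1 ratio (total parts = 4):
  dark-blue: 3316 × 1/4 = 829
  light-blue: 3316 × 2/4 = 1658
  white: 3316 × 1/4 = 829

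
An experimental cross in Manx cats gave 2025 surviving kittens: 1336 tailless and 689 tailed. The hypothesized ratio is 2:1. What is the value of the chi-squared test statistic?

0.436

Under the 2:1 hypothesis (Σ ratio = 3, N = 2025):
  tailless: 2025 × 2/3 = 1350
  tailed: 2025 × 1/3 = 675
χ² = Σ (O − E)² / E
  tailless: (1336 − 1350)² / 1350 = 0.1452
  tailed: (689 − 675)² / 675 = 0.2904
χ² = 0.1452 + 0.2904 = 0.4356 ≈ 0.436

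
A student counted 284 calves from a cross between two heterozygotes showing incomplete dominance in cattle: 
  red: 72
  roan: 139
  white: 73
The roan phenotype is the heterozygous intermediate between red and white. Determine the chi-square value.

With incomplete dominance, a heterozygote × heterozygote cross gives a 1:2:1 phenotypic ratio.
The 1:2:1 ratio has 4 parts, so with N = 284 the expected counts are:
  red: 284 × 1/4 = 71
  roan: 284 × 2/4 = 142
  white: 284 × 1/4 = 71
χ² = Σ (O − E)² / E
  red: (72 − 71)² / 71 = 0.0141
  roan: (139 − 142)² / 142 = 0.0634
  white: (73 − 71)² / 71 = 0.0563
χ² = 0.0141 + 0.0634 + 0.0563 = 0.1338 ≈ 0.134

0.134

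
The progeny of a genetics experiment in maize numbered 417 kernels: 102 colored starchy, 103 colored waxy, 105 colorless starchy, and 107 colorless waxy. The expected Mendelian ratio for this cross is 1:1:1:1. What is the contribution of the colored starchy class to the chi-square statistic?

0.049

Under the 1:1:1:1 hypothesis (Σ ratio = 4, N = 417):
  colored starchy: 417 × 1/4 = 104.25
  colored waxy: 417 × 1/4 = 104.25
  colorless starchy: 417 × 1/4 = 104.25
  colorless waxy: 417 × 1/4 = 104.25
Contribution of colored starchy: (102 − 104.25)² / 104.25 = 0.0486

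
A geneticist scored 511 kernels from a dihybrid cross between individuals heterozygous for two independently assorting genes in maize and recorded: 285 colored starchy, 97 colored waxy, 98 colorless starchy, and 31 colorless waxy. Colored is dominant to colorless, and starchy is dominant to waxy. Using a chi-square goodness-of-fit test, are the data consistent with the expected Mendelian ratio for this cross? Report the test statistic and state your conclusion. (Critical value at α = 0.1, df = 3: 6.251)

0.113; consistent

A dihybrid F₂ with independent assortment and complete dominance at both loci gives a 9:3:3:1 phenotypic ratio.
Total ratio parts = 16. Expected numbers out of 511:
  colored starchy: 511 × 9/16 = 287.4375
  colored waxy: 511 × 3/16 = 95.8125
  colorless starchy: 511 × 3/16 = 95.8125
  colorless waxy: 511 × 1/16 = 31.9375
χ² = Σ (O − E)² / E
  colored starchy: (285 − 287.4375)² / 287.4375 = 0.0207
  colored waxy: (97 − 95.8125)² / 95.8125 = 0.0147
  colorless starchy: (98 − 95.8125)² / 95.8125 = 0.0499
  colorless waxy: (31 − 31.9375)² / 31.9375 = 0.0275
χ² = 0.0207 + 0.0147 + 0.0499 + 0.0275 = 0.1128 ≈ 0.113
Degrees of freedom = 4 − 1 = 3; critical value at α = 0.1 is 6.251.
Since 0.113 < 6.251, we fail to reject the null hypothesis — the data are consistent with the 9:3:3:1 ratio.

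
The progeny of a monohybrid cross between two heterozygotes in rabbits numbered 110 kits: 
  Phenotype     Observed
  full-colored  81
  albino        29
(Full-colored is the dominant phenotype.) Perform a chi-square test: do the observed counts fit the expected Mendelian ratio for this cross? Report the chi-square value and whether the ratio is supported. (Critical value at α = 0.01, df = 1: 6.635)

0.109; consistent

For a monohybrid cross between heterozygotes with complete dominance, the expected phenotypic ratio is 3:1.
Expected counts for N = 110 under a 3:1 ratio (total parts = 4):
  full-colored: 110 × 3/4 = 82.5
  albino: 110 × 1/4 = 27.5
χ² = Σ (O − E)² / E
  full-colored: (81 − 82.5)² / 82.5 = 0.0273
  albino: (29 − 27.5)² / 27.5 = 0.0818
χ² = 0.0273 + 0.0818 = 0.1091 ≈ 0.109
Degrees of freedom = 2 − 1 = 1; critical value at α = 0.01 is 6.635.
Since 0.109 < 6.635, we fail to reject the null hypothesis — the data are consistent with the 3:1 ratio.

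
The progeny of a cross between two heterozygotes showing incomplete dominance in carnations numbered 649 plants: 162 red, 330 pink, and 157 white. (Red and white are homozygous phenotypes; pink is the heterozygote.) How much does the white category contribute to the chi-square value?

0.170

With incomplete dominance, a heterozygote × heterozygote cross gives a 1:2:1 phenotypic ratio.
Total ratio parts = 4. Expected numbers out of 649:
  red: 649 × 1/4 = 162.25
  pink: 649 × 2/4 = 324.5
  white: 649 × 1/4 = 162.25
Contribution of white: (157 − 162.25)² / 162.25 = 0.1699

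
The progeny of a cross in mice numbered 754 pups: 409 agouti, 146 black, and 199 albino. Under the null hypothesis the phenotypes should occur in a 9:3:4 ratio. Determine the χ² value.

1.276

Under the 9:3:4 hypothesis (Σ ratio = 16, N = 754):
  agouti: 754 × 9/16 = 424.125
  black: 754 × 3/16 = 141.375
  albino: 754 × 4/16 = 188.5
χ² = Σ (O − E)² / E
  agouti: (409 − 424.125)² / 424.125 = 0.5394
  black: (146 − 141.375)² / 141.375 = 0.1513
  albino: (199 − 188.5)² / 188.5 = 0.5849
χ² = 0.5394 + 0.1513 + 0.5849 = 1.2756 ≈ 1.276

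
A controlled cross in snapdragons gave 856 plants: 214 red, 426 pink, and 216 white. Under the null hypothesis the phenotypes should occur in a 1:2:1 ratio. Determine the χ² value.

0.028

Expected counts for N = 856 under a 1:2:1 ratio (total parts = 4):
  red: 856 × 1/4 = 214
  pink: 856 × 2/4 = 428
  white: 856 × 1/4 = 214
χ² = Σ (O − E)² / E
  red: (214 − 214)² / 214 = 0.0000
  pink: (426 − 428)² / 428 = 0.0093
  white: (216 − 214)² / 214 = 0.0187
χ² = 0.0000 + 0.0093 + 0.0187 = 0.028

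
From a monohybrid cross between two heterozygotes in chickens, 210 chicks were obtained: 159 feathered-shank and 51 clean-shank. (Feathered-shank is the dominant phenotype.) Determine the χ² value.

For a monohybrid cross between heterozygotes with complete dominance, the expected phenotypic ratio is 3:1.
The 3:1 ratio has 4 parts, so with N = 210 the expected counts are:
  feathered-shank: 210 × 3/4 = 157.5
  clean-shank: 210 × 1/4 = 52.5
χ² = Σ (O − E)² / E
  feathered-shank: (159 − 157.5)² / 157.5 = 0.0143
  clean-shank: (51 − 52.5)² / 52.5 = 0.0429
χ² = 0.0143 + 0.0429 = 0.0572 ≈ 0.057

0.057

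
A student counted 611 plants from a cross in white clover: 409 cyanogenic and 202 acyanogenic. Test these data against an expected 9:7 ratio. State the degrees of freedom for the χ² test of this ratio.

1

A goodness-of-fit test with 2 phenotype classes has df = 2 − 1 = 1.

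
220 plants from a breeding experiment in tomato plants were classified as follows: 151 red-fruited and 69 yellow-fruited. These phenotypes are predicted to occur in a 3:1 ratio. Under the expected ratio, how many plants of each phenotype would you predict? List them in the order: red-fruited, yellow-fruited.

Total ratio parts = 4. Expected numbers out of 220:
  red-fruited: 220 × 3/4 = 165
  yellow-fruited: 220 × 1/4 = 55

165, 55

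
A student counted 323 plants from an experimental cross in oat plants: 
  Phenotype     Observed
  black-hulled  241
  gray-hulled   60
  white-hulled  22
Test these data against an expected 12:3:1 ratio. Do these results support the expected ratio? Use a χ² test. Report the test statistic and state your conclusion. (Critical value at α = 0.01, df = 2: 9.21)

Under the 12:3:1 hypothesis (Σ ratio = 16, N = 323):
  black-hulled: 323 × 12/16 = 242.25
  gray-hulled: 323 × 3/16 = 60.5625
  white-hulled: 323 × 1/16 = 20.1875
χ² = Σ (O − E)² / E
  black-hulled: (241 − 242.25)² / 242.25 = 0.0064
  gray-hulled: (60 − 60.5625)² / 60.5625 = 0.0052
  white-hulled: (22 − 20.1875)² / 20.1875 = 0.1627
χ² = 0.0064 + 0.0052 + 0.1627 = 0.1743 ≈ 0.174
Degrees of freedom = 3 − 1 = 2; critical value at α = 0.01 is 9.21.
Since 0.174 < 9.21, we fail to reject the null hypothesis — the data are consistent with the 12:3:1 ratio.

0.174; consistent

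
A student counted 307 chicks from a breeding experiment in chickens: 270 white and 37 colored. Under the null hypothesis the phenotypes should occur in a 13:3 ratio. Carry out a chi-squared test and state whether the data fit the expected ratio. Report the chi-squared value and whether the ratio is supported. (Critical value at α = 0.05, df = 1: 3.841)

Under the 13:3 hypothesis (Σ ratio = 16, N = 307):
  white: 307 × 13/16 = 249.4375
  colored: 307 × 3/16 = 57.5625
χ² = Σ (O − E)² / E
  white: (270 − 249.4375)² / 249.4375 = 1.6951
  colored: (37 − 57.5625)² / 57.5625 = 7.3453
χ² = 1.6951 + 7.3453 = 9.0404 ≈ 9.040
Degrees of freedom = 2 − 1 = 1; critical value at α = 0.05 is 3.841.
Since 9.040 > 3.841, we reject the null hypothesis — the data do not fit the 13:3 ratio.

9.040; not consistent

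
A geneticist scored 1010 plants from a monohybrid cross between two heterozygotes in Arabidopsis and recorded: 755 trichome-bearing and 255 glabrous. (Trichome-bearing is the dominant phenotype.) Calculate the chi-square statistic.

0.033

For a monohybrid cross between heterozygotes with complete dominance, the expected phenotypic ratio is 3:1.
The 3:1 ratio has 4 parts, so with N = 1010 the expected counts are:
  trichome-bearing: 1010 × 3/4 = 757.5
  glabrous: 1010 × 1/4 = 252.5
χ² = Σ (O − E)² / E
  trichome-bearing: (755 − 757.5)² / 757.5 = 0.0083
  glabrous: (255 − 252.5)² / 252.5 = 0.0248
χ² = 0.0083 + 0.0248 = 0.0331 ≈ 0.033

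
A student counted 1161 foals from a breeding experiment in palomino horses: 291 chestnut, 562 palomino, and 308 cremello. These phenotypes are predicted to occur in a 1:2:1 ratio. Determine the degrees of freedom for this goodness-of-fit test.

A goodness-of-fit test with 3 phenotype classes has df = 3 − 1 = 2.

2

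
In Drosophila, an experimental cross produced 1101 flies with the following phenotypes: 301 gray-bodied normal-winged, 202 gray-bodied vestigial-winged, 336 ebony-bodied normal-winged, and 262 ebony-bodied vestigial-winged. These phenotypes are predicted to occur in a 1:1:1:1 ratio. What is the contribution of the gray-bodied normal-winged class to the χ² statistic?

2.409

Under the 1:1:1:1 hypothesis (Σ ratio = 4, N = 1101):
  gray-bodied normal-winged: 1101 × 1/4 = 275.25
  gray-bodied vestigial-winged: 1101 × 1/4 = 275.25
  ebony-bodied normal-winged: 1101 × 1/4 = 275.25
  ebony-bodied vestigial-winged: 1101 × 1/4 = 275.25
Contribution of gray-bodied normal-winged: (301 − 275.25)² / 275.25 = 2.4089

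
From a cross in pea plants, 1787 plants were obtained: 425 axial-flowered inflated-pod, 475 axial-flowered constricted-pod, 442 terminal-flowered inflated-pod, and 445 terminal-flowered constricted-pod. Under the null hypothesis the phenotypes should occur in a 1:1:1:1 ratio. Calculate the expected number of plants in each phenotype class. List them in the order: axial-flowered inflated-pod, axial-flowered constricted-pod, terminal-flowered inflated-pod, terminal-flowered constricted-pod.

Expected counts for N = 1787 under a 1:1:1:1 ratio (total parts = 4):
  axial-flowered inflated-pod: 1787 × 1/4 = 446.75
  axial-flowered constricted-pod: 1787 × 1/4 = 446.75
  terminal-flowered inflated-pod: 1787 × 1/4 = 446.75
  terminal-flowered constricted-pod: 1787 × 1/4 = 446.75

446.75, 446.75, 446.75, 446.75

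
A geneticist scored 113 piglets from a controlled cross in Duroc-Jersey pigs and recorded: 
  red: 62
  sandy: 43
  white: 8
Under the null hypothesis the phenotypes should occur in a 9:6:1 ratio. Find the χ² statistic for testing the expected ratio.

0.172

Under the 9:6:1 hypothesis (Σ ratio = 16, N = 113):
  red: 113 × 9/16 = 63.5625
  sandy: 113 × 6/16 = 42.375
  white: 113 × 1/16 = 7.0625
χ² = Σ (O − E)² / E
  red: (62 − 63.5625)² / 63.5625 = 0.0384
  sandy: (43 − 42.375)² / 42.375 = 0.0092
  white: (8 − 7.0625)² / 7.0625 = 0.1244
χ² = 0.0384 + 0.0092 + 0.1244 = 0.172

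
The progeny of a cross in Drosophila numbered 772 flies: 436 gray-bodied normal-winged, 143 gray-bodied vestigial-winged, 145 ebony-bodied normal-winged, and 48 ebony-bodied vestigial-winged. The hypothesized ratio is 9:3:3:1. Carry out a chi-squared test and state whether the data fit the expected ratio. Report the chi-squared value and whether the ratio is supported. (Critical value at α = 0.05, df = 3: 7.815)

0.030; consistent

The 9:3:3:1 ratio has 16 parts, so with N = 772 the expected counts are:
  gray-bodied normal-winged: 772 × 9/16 = 434.25
  gray-bodied vestigial-winged: 772 × 3/16 = 144.75
  ebony-bodied normal-winged: 772 × 3/16 = 144.75
  ebony-bodied vestigial-winged: 772 × 1/16 = 48.25
χ² = Σ (O − E)² / E
  gray-bodied normal-winged: (436 − 434.25)² / 434.25 = 0.0071
  gray-bodied vestigial-winged: (143 − 144.75)² / 144.75 = 0.0212
  ebony-bodied normal-winged: (145 − 144.75)² / 144.75 = 0.0004
  ebony-bodied vestigial-winged: (48 − 48.25)² / 48.25 = 0.0013
χ² = 0.0071 + 0.0212 + 0.0004 + 0.0013 = 0.030
Degrees of freedom = 4 − 1 = 3; critical value at α = 0.05 is 7.815.
Since 0.030 < 7.815, we fail to reject the null hypothesis — the data are consistent with the 9:3:3:1 ratio.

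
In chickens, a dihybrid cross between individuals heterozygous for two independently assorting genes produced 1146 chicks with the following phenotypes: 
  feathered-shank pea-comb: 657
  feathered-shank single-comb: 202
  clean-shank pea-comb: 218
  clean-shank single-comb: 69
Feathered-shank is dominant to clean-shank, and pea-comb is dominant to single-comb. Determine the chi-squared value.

A dihybrid F₂ with independent assortment and complete dominance at both loci gives a 9:3:3:1 phenotypic ratio.
The 9:3:3:1 ratio has 16 parts, so with N = 1146 the expected counts are:
  feathered-shank pea-comb: 1146 × 9/16 = 644.625
  feathered-shank single-comb: 1146 × 3/16 = 214.875
  clean-shank pea-comb: 1146 × 3/16 = 214.875
  clean-shank single-comb: 1146 × 1/16 = 71.625
χ² = Σ (O − E)² / E
  feathered-shank pea-comb: (657 − 644.625)² / 644.625 = 0.2376
  feathered-shank single-comb: (202 − 214.875)² / 214.875 = 0.7715
  clean-shank pea-comb: (218 − 214.875)² / 214.875 = 0.0454
  clean-shank single-comb: (69 − 71.625)² / 71.625 = 0.0962
χ² = 0.2376 + 0.7715 + 0.0454 + 0.0962 = 1.1507 ≈ 1.151

1.151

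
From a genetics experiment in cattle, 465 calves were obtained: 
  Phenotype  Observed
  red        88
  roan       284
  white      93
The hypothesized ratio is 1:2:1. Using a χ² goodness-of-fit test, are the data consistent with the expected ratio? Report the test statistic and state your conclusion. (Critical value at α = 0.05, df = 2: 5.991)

22.923; not consistent

The 1:2:1 ratio has 4 parts, so with N = 465 the expected counts are:
  red: 465 × 1/4 = 116.25
  roan: 465 × 2/4 = 232.5
  white: 465 × 1/4 = 116.25
χ² = Σ (O − E)² / E
  red: (88 − 116.25)² / 116.25 = 6.8651
  roan: (284 − 232.5)² / 232.5 = 11.4075
  white: (93 − 116.25)² / 116.25 = 4.6500
χ² = 6.8651 + 11.4075 + 4.6500 = 22.9226 ≈ 22.923
Degrees of freedom = 3 − 1 = 2; critical value at α = 0.05 is 5.991.
Since 22.923 > 5.991, we reject the null hypothesis — the data do not fit the 1:2:1 ratio.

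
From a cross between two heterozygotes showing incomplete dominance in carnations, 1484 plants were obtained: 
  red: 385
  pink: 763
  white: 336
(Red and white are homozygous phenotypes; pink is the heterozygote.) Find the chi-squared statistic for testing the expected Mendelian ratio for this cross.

With incomplete dominance, a heterozygote × heterozygote cross gives a 1:2:1 phenotypic ratio.
The 1:2:1 ratio has 4 parts, so with N = 1484 the expected counts are:
  red: 1484 × 1/4 = 371
  pink: 1484 × 2/4 = 742
  white: 1484 × 1/4 = 371
χ² = Σ (O − E)² / E
  red: (385 − 371)² / 371 = 0.5283
  pink: (763 − 742)² / 742 = 0.5943
  white: (336 − 371)² / 371 = 3.3019
χ² = 0.5283 + 0.5943 + 3.3019 = 4.4245 ≈ 4.425

4.425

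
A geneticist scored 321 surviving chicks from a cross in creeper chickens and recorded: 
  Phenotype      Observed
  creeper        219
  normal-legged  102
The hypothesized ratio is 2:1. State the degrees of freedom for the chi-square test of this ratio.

A goodness-of-fit test with 2 phenotype classes has df = 2 − 1 = 1.

1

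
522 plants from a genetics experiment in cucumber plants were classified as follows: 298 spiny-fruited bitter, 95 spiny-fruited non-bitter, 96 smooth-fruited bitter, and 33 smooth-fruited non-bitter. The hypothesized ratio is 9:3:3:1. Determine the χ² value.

0.190

Total ratio parts = 16. Expected numbers out of 522:
  spiny-fruited bitter: 522 × 9/16 = 293.625
  spiny-fruited non-bitter: 522 × 3/16 = 97.875
  smooth-fruited bitter: 522 × 3/16 = 97.875
  smooth-fruited non-bitter: 522 × 1/16 = 32.625
χ² = Σ (O − E)² / E
  spiny-fruited bitter: (298 − 293.625)² / 293.625 = 0.0652
  spiny-fruited non-bitter: (95 − 97.875)² / 97.875 = 0.0845
  smooth-fruited bitter: (96 − 97.875)² / 97.875 = 0.0359
  smooth-fruited non-bitter: (33 − 32.625)² / 32.625 = 0.0043
χ² = 0.0652 + 0.0845 + 0.0359 + 0.0043 = 0.1899 ≈ 0.190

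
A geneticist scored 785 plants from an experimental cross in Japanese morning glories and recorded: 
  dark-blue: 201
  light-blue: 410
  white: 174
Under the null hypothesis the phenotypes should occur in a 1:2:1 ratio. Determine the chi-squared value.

Total ratio parts = 4. Expected numbers out of 785:
  dark-blue: 785 × 1/4 = 196.25
  light-blue: 785 × 2/4 = 392.5
  white: 785 × 1/4 = 196.25
χ² = Σ (O − E)² / E
  dark-blue: (201 − 196.25)² / 196.25 = 0.1150
  light-blue: (410 − 392.5)² / 392.5 = 0.7803
  white: (174 − 196.25)² / 196.25 = 2.5226
χ² = 0.1150 + 0.7803 + 2.5226 = 3.4179 ≈ 3.418

3.418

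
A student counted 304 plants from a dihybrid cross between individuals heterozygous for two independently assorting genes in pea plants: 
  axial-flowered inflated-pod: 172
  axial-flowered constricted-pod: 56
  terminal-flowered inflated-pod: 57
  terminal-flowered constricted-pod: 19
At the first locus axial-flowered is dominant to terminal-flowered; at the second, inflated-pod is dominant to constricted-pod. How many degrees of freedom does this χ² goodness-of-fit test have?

3

A dihybrid F₂ with independent assortment and complete dominance at both loci gives a 9:3:3:1 phenotypic ratio.
A goodness-of-fit test with 4 phenotype classes has df = 4 − 1 = 3.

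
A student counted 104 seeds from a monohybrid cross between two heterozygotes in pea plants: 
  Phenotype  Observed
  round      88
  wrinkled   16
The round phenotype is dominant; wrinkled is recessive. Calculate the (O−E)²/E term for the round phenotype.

1.282

For a monohybrid cross between heterozygotes with complete dominance, the expected phenotypic ratio is 3:1.
Total ratio parts = 4. Expected numbers out of 104:
  round: 104 × 3/4 = 78
  wrinkled: 104 × 1/4 = 26
Contribution of round: (88 − 78)² / 78 = 1.2821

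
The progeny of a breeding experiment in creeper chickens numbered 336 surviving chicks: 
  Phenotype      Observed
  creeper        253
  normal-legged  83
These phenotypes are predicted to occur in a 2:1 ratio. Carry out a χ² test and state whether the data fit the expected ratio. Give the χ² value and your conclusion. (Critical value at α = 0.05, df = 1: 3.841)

11.263; not consistent

The 2:1 ratio has 3 parts, so with N = 336 the expected counts are:
  creeper: 336 × 2/3 = 224
  normal-legged: 336 × 1/3 = 112
χ² = Σ (O − E)² / E
  creeper: (253 − 224)² / 224 = 3.7545
  normal-legged: (83 − 112)² / 112 = 7.5089
χ² = 3.7545 + 7.5089 = 11.2634 ≈ 11.263
Degrees of freedom = 2 − 1 = 1; critical value at α = 0.05 is 3.841.
Since 11.263 > 3.841, we reject the null hypothesis — the data do not fit the 2:1 ratio.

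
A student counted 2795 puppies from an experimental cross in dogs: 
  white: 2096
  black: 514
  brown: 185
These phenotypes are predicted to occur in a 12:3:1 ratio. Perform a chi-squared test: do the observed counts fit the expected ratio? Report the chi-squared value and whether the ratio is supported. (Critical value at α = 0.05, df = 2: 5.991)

0.802; consistent

Under the 12:3:1 hypothesis (Σ ratio = 16, N = 2795):
  white: 2795 × 12/16 = 2096.25
  black: 2795 × 3/16 = 524.0625
  brown: 2795 × 1/16 = 174.6875
χ² = Σ (O − E)² / E
  white: (2096 − 2096.25)² / 2096.25 = 0.0000
  black: (514 − 524.0625)² / 524.0625 = 0.1932
  brown: (185 − 174.6875)² / 174.6875 = 0.6088
χ² = 0.0000 + 0.1932 + 0.6088 = 0.802
Degrees of freedom = 3 − 1 = 2; critical value at α = 0.05 is 5.991.
Since 0.802 < 5.991, we fail to reject the null hypothesis — the data are consistent with the 12:3:1 ratio.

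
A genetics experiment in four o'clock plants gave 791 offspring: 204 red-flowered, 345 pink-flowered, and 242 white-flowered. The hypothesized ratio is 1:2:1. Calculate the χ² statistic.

16.547

Under the 1:2:1 hypothesis (Σ ratio = 4, N = 791):
  red-flowered: 791 × 1/4 = 197.75
  pink-flowered: 791 × 2/4 = 395.5
  white-flowered: 791 × 1/4 = 197.75
χ² = Σ (O − E)² / E
  red-flowered: (204 − 197.75)² / 197.75 = 0.1975
  pink-flowered: (345 − 395.5)² / 395.5 = 6.4482
  white-flowered: (242 − 197.75)² / 197.75 = 9.9017
χ² = 0.1975 + 6.4482 + 9.9017 = 16.5474 ≈ 16.547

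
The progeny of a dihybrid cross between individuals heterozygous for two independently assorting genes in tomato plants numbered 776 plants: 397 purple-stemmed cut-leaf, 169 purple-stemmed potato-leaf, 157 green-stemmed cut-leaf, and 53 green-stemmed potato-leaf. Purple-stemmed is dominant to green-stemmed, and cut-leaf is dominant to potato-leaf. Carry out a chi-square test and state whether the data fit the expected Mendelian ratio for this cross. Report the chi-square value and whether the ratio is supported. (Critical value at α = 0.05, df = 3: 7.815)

A dihybrid F₂ with independent assortment and complete dominance at both loci gives a 9:3:3:1 phenotypic ratio.
Under the 9:3:3:1 hypothesis (Σ ratio = 16, N = 776):
  purple-stemmed cut-leaf: 776 × 9/16 = 436.5
  purple-stemmed potato-leaf: 776 × 3/16 = 145.5
  green-stemmed cut-leaf: 776 × 3/16 = 145.5
  green-stemmed potato-leaf: 776 × 1/16 = 48.5
χ² = Σ (O − E)² / E
  purple-stemmed cut-leaf: (397 − 436.5)² / 436.5 = 3.5745
  purple-stemmed potato-leaf: (169 − 145.5)² / 145.5 = 3.7955
  green-stemmed cut-leaf: (157 − 145.5)² / 145.5 = 0.9089
  green-stemmed potato-leaf: (53 − 48.5)² / 48.5 = 0.4175
χ² = 3.5745 + 3.7955 + 0.9089 + 0.4175 = 8.6964 ≈ 8.696
Degrees of freedom = 4 − 1 = 3; critical value at α = 0.05 is 7.815.
Since 8.696 > 7.815, we reject the null hypothesis — the data do not fit the 9:3:3:1 ratio.

8.696; not consistent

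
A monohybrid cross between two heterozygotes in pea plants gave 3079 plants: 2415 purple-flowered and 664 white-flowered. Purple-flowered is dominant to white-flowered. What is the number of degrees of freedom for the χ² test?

For a monohybrid cross between heterozygotes with complete dominance, the expected phenotypic ratio is 3:1.
A goodness-of-fit test with 2 phenotype classes has df = 2 − 1 = 1.

1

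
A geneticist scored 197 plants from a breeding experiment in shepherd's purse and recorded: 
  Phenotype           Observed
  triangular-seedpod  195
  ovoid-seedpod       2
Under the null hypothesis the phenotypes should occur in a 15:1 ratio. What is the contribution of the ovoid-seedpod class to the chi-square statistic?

8.637

The 15:1 ratio has 16 parts, so with N = 197 the expected counts are:
  triangular-seedpod: 197 × 15/16 = 184.6875
  ovoid-seedpod: 197 × 1/16 = 12.3125
Contribution of ovoid-seedpod: (2 − 12.3125)² / 12.3125 = 8.6374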